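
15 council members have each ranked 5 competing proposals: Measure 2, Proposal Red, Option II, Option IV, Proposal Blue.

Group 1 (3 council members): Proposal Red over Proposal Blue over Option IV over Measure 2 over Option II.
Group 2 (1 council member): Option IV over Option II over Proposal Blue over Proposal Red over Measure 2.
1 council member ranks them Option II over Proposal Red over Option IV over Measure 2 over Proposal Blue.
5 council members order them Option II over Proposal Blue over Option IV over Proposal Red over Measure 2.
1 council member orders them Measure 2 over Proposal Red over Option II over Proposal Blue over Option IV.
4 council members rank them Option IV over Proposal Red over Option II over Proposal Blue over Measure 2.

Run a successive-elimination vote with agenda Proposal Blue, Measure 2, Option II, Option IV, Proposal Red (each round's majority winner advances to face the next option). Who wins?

Round 1: Proposal Blue vs Measure 2 — 13–2, Proposal Blue advances.
Round 2: Proposal Blue vs Option II — 3–12, Option II advances.
Round 3: Option II vs Option IV — 7–8, Option IV advances.
Round 4: Option IV vs Proposal Red — 10–5, Option IV advances.
The agenda winner is Option IV.

Option IV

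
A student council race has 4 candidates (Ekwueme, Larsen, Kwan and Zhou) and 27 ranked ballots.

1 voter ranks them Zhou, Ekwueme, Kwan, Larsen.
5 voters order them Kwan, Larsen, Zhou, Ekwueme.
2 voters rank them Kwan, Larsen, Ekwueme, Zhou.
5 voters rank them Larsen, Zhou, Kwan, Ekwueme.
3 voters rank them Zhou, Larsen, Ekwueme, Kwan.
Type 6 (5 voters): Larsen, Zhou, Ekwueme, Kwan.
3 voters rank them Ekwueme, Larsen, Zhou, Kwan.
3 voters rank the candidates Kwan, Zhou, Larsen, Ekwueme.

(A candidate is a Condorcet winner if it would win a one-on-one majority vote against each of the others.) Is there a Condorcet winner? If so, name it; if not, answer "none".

Larsen

Pairwise majorities:
Ekwueme vs Larsen: Ekwueme preferred on 1+3 = 4 ballots; Larsen wins 23–4.
Ekwueme vs Kwan: 1+3+5+3 = 12 for Ekwueme, 15 for Kwan — Kwan by 15–12.
Ekwueme vs Zhou: Ekwueme is ranked higher on 2+3 = 5 ballots, Zhou on 22. Zhou wins 22–5.
Larsen vs Kwan: 5+3+5+3 = 16 for Larsen, 11 for Kwan — Larsen by 16–11.
Larsen vs Zhou: Larsen is ranked higher on 5+2+5+5+3 = 20 ballots, Zhou on 7. Larsen wins 20–7.
Kwan vs Zhou: Kwan preferred on 5+2+3 = 10 ballots; Zhou wins 17–10.
Larsen defeats every rival head-to-head and is the Condorcet winner.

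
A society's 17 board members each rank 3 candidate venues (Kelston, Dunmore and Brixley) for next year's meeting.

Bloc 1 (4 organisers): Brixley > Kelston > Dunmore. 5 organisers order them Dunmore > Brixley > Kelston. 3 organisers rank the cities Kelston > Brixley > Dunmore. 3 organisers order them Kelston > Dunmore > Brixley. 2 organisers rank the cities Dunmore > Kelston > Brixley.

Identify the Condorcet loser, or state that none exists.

none

Head-to-head results (17 organisers):
Kelston vs Dunmore: Kelston, 10–7.
Kelston vs Brixley: Brixley, 9–8.
Dunmore vs Brixley: Dunmore preferred on 5+3+2 = 10 ballots; Dunmore wins 10–7.
Every city wins at least one matchup (Kelston beats Dunmore; Dunmore beats Brixley; Brixley beats Kelston), so there is no Condorcet loser.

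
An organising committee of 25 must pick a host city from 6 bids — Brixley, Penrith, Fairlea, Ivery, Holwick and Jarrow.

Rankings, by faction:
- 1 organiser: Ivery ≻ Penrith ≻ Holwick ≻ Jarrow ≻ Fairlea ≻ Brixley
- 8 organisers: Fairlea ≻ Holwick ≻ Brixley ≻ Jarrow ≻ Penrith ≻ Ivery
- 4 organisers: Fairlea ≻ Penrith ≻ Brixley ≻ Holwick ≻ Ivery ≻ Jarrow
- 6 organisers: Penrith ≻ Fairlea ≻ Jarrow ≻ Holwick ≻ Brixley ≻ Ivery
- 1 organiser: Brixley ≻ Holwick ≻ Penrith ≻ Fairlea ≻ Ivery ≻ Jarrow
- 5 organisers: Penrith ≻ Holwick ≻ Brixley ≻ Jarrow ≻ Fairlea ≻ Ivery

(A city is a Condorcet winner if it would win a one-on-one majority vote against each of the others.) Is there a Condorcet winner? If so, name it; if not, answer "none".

Head-to-head results (25 organisers):
Brixley vs Penrith: Penrith wins 16–9.
Brixley vs Fairlea: 1+5 = 6 for Brixley, 19 for Fairlea — Fairlea by 19–6.
Brixley vs Ivery: 24 to 1, Brixley.
Brixley vs Holwick: 5 to 20, Holwick.
Brixley vs Jarrow: Brixley preferred on 8+4+1+5 = 18 ballots; Brixley wins 18–7.
Penrith vs Fairlea: Penrith wins 13–12.
Penrith vs Ivery: Penrith, 24–1.
Penrith vs Holwick: 16 to 9, Penrith.
Penrith vs Jarrow: Penrith, 17–8.
Fairlea–Ivery: Fairlea 24–1.
Fairlea vs Holwick: Fairlea wins 18–7.
Fairlea vs Jarrow: 19 to 6, Fairlea.
Ivery vs Holwick: Ivery is ranked higher on 1 ballot, Holwick on 24. Holwick wins 24–1.
Ivery vs Jarrow: Jarrow wins 19–6.
Holwick vs Jarrow: Holwick is ranked higher on 1+8+4+1+5 = 19 ballots, Jarrow on 6. Holwick wins 19–6.
Penrith beats each of Brixley, Fairlea, Ivery, Holwick, Jarrow — Penrith is the Condorcet winner.

Penrith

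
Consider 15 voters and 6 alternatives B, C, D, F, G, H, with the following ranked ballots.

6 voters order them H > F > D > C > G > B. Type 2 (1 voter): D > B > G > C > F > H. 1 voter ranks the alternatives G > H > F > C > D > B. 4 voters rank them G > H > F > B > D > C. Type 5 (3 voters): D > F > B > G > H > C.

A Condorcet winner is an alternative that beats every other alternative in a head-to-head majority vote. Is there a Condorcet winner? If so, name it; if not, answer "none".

Pairwise majorities:
B vs C: B is ranked higher on 1+4+3 = 8 ballots, C on 7. B wins 8–7.
B vs D: 4 for B, 11 for D — D by 11–4.
B vs F: 1 for B, 14 for F — F by 14–1.
B vs G: B preferred on 1+3 = 4 ballots; G wins 11–4.
B vs H: 4 to 11, H.
C vs D: 1 to 14, D.
C vs F: C is ranked higher on 1 ballot, F on 14. F wins 14–1.
C vs G: C preferred on 6 ballots; G wins 9–6.
C vs H: C is ranked higher on 1 ballot, H on 14. H wins 14–1.
D vs F: D preferred on 1+3 = 4 ballots; F wins 11–4.
D vs G: D is ranked higher on 6+1+3 = 10 ballots, G on 5. D wins 10–5.
D vs H: 1+3 = 4 for D, 11 for H — H by 11–4.
F vs G: F preferred on 6+3 = 9 ballots; F wins 9–6.
F vs H: F preferred on 1+3 = 4 ballots; H wins 11–4.
G vs H: 1+1+4+3 = 9 for G, 6 for H — G by 9–6.
Each alternative drops at least one matchup (B loses to D; C loses to B; D loses to F; F loses to H; G loses to D; H loses to G); the cycle D > G > H > D rules out a Condorcet winner.

none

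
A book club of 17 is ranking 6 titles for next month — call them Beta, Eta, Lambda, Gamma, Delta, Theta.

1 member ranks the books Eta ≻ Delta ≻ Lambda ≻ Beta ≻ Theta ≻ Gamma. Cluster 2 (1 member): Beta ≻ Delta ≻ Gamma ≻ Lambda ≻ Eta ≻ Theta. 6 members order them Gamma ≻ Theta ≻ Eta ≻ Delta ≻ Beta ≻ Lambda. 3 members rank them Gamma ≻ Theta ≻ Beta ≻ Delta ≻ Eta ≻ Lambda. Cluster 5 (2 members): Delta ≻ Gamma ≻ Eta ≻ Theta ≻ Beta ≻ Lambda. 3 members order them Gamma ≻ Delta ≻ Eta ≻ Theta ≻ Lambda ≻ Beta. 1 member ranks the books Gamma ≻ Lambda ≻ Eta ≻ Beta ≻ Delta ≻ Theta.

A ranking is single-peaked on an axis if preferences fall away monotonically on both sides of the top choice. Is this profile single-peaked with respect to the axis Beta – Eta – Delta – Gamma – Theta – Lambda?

no

Axis positions: Beta=1, Eta=2, Delta=3, Gamma=4, Theta=5, Lambda=6.
Cluster 1: ranking walks positions 2-3-6-1-5-4; Lambda is ranked above Gamma even though Gamma lies between Lambda and the peak Eta on the axis — preferences dip and rise again. Not single-peaked.
Cluster 2: ranking walks positions 1-3-4-6-2-5; Delta is ranked above Eta even though Eta lies between Delta and the peak Beta on the axis — preferences dip and rise again. Not single-peaked.
Cluster 3: ranking walks positions 4-5-2-3-1-6; Eta is ranked above Delta even though Delta lies between Eta and the peak Gamma on the axis — preferences dip and rise again. Not single-peaked.
Cluster 4: ranking walks positions 4-5-1-3-2-6; Beta is ranked above Delta even though Delta lies between Beta and the peak Gamma on the axis — preferences dip and rise again. Not single-peaked.
Cluster 5 (peak Delta at position 3): ranking walks positions 3-4-2-5-1-6, expanding outward from the peak — single-peaked.
Cluster 6 (peak Gamma at position 4): ranking walks positions 4-3-2-5-6-1, expanding outward from the peak — single-peaked.
Cluster 7: ranking walks positions 4-6-2-1-3-5; Lambda is ranked above Theta even though Theta lies between Lambda and the peak Gamma on the axis — preferences dip and rise again. Not single-peaked.
Cluster 1 violates single-peakedness, so the profile is not single-peaked on this axis.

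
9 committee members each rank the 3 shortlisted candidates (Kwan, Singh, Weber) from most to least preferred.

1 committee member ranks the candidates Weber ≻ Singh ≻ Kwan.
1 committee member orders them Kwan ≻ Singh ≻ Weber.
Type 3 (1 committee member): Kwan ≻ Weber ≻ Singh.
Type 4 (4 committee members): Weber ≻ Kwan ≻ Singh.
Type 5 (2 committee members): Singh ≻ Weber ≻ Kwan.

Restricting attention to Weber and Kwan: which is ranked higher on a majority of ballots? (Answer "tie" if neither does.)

Ballots ranking Weber above Kwan: 1 + 4 + 2 = 7.
Ballots ranking Kwan above Weber: 9 − 7 = 2.
Weber wins the head-to-head 7–2.

Weber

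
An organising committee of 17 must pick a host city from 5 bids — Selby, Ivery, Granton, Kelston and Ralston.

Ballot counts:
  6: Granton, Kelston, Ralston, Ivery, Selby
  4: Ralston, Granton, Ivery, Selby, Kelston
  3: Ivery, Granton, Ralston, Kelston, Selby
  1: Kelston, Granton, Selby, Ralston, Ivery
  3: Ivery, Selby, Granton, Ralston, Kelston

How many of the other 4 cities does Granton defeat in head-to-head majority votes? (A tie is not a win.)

Granton against each rival (17 organisers):
Granton vs Selby: 14 to 3, Granton.
Granton vs Ivery: 6+4+1 = 11 for Granton, 6 for Ivery — Granton by 11–6.
Granton vs Kelston: Granton is ranked higher on 6+4+3+3 = 16 ballots, Kelston on 1. Granton wins 16–1.
Granton vs Ralston: 13 to 4, Granton.
Granton beats Selby, Ivery, Kelston, Ralston — 4 pairwise wins.

4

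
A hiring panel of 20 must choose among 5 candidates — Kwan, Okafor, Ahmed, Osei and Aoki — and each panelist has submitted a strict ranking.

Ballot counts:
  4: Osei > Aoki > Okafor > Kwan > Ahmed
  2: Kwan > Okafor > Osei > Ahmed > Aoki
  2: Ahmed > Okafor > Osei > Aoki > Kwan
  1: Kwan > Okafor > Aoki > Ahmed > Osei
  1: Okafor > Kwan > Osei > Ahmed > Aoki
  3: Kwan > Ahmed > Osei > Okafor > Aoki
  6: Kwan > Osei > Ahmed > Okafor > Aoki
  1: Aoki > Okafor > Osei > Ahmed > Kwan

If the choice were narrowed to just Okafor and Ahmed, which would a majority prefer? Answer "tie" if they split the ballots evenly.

Ahmed

Ballots ranking Okafor above Ahmed: 4 + 2 + 1 + 1 + 1 = 9.
Ballots ranking Ahmed above Okafor: 20 − 9 = 11.
Ahmed wins the head-to-head 11–9.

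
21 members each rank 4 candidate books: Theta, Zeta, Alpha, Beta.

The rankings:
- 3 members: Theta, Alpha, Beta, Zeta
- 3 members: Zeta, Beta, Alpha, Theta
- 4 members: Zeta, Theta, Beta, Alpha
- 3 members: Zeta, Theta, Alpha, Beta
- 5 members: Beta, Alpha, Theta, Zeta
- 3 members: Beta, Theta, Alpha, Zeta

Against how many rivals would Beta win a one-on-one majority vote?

3

Beta against each rival (21 members):
Beta vs Theta: Beta, 11–10.
Beta–Zeta: Beta 11–10.
Beta vs Alpha: 15 to 6, Beta.
Beta beats Theta, Zeta, Alpha — 3 pairwise wins.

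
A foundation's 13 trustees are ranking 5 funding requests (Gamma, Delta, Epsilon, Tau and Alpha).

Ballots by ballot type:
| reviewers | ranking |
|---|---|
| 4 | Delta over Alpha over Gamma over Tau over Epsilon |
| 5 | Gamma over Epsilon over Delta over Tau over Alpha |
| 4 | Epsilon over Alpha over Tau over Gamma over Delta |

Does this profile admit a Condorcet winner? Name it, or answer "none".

none

Pairwise majorities:
Gamma vs Delta: Gamma wins 9–4.
Gamma vs Epsilon: Gamma, 9–4.
Gamma vs Tau: Gamma, 9–4.
Gamma vs Alpha: Alpha wins 8–5.
Delta–Epsilon: Epsilon 9–4.
Delta vs Tau: Delta, 9–4.
Delta–Alpha: Delta 9–4.
Epsilon vs Tau: Epsilon wins 9–4.
Epsilon vs Alpha: Epsilon, 9–4.
Tau vs Alpha: Alpha wins 8–5.
No project is unbeaten: Gamma loses to Alpha; Delta loses to Gamma; Epsilon loses to Gamma; Tau loses to Gamma; Alpha loses to Delta. In particular Gamma → Delta → Alpha → Gamma is a majority cycle — no Condorcet winner exists.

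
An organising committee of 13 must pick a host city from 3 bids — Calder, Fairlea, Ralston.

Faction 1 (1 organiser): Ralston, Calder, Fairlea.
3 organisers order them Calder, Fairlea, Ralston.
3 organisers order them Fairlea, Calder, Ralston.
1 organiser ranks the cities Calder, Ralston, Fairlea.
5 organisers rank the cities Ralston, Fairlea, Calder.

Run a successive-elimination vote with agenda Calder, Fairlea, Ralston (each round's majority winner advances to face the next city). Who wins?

Ralston

Round 1: Calder vs Fairlea — 5–8, Fairlea advances.
Round 2: Fairlea vs Ralston — 6–7, Ralston advances.
Ralston survives the agenda.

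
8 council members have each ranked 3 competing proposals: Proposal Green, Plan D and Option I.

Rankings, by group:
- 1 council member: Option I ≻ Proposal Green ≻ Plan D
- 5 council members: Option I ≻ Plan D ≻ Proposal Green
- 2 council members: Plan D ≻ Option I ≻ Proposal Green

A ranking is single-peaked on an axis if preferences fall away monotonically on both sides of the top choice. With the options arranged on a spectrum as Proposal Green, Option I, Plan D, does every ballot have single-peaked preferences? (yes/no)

yes

Axis positions: Proposal Green=1, Option I=2, Plan D=3.
Group 1 (peak Option I at position 2): ranking walks positions 2-1-3, expanding outward from the peak — single-peaked.
Group 2 (peak Option I at position 2): ranking walks positions 2-3-1, expanding outward from the peak — single-peaked.
Group 3 (peak Plan D at position 3): ranking walks positions 3-2-1, expanding outward from the peak — single-peaked.
Every ranking is single-peaked on this axis.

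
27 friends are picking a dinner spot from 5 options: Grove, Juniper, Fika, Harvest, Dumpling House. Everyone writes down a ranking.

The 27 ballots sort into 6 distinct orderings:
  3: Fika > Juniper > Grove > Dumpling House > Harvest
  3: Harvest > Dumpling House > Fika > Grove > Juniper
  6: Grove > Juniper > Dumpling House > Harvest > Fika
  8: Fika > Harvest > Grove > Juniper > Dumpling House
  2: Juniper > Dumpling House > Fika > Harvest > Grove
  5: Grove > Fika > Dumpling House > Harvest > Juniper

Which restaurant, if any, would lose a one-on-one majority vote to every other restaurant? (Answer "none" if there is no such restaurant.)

Head-to-head results (27 friends):
Grove–Juniper: Grove 22–5.
Grove vs Fika: Fika, 16–11.
Grove vs Harvest: 14 to 13, Grove.
Grove vs Dumpling House: Grove preferred on 3+6+8+5 = 22 ballots; Grove wins 22–5.
Juniper vs Fika: Fika, 19–8.
Juniper vs Harvest: Harvest wins 16–11.
Juniper vs Dumpling House: Juniper is ranked higher on 3+6+8+2 = 19 ballots, Dumpling House on 8. Juniper wins 19–8.
Fika vs Harvest: 3+8+2+5 = 18 for Fika, 9 for Harvest — Fika by 18–9.
Fika vs Dumpling House: 3+8+5 = 16 for Fika, 11 for Dumpling House — Fika by 16–11.
Harvest vs Dumpling House: Dumpling House, 16–11.
No restaurant is winless: Grove beats Juniper; Juniper beats Dumpling House; Fika beats Grove; Harvest beats Juniper; Dumpling House beats Harvest. There is no Condorcet loser.

none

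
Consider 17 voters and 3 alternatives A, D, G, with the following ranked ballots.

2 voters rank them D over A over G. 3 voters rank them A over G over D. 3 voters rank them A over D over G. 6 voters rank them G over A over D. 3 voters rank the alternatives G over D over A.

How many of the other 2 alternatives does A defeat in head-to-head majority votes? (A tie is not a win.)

A against each rival (17 voters):
A vs D: A, 12–5.
A vs G: A preferred on 2+3+3 = 8 ballots; G wins 9–8.
A beats D; loses to G — 1 pairwise win.

1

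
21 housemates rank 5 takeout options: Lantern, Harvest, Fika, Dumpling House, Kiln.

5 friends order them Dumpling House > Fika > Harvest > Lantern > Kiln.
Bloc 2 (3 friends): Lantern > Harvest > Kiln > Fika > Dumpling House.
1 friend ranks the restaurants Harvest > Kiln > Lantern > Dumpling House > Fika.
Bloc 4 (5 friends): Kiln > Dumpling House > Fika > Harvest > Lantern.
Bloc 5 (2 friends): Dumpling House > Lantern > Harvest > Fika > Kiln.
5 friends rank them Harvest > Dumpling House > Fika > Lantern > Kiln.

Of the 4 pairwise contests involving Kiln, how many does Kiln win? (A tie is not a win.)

Kiln against each rival (21 friends):
Kiln–Lantern: Lantern 15–6.
Kiln vs Harvest: Kiln preferred on 5 ballots; Harvest wins 16–5.
Kiln vs Fika: Kiln is ranked higher on 3+1+5 = 9 ballots, Fika on 12. Fika wins 12–9.
Kiln–Dumpling House: Dumpling House 12–9.
Kiln beats no one; loses to Lantern, Harvest, Fika, Dumpling House — 0 pairwise wins.

0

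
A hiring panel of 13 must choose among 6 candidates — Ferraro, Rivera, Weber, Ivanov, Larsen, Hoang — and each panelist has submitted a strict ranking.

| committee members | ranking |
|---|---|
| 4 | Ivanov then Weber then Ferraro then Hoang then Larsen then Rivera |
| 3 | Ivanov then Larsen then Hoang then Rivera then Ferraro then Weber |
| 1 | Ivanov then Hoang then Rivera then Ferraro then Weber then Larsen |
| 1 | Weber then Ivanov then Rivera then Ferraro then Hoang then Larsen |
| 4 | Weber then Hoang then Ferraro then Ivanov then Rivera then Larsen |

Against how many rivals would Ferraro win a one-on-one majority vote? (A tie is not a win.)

2

Ferraro against each rival (13 committee members):
Ferraro–Rivera: Ferraro 8–5.
Ferraro vs Weber: Weber wins 9–4.
Ferraro–Ivanov: Ivanov 9–4.
Ferraro vs Larsen: 4+1+1+4 = 10 for Ferraro, 3 for Larsen — Ferraro by 10–3.
Ferraro vs Hoang: Hoang wins 8–5.
Ferraro beats Rivera, Larsen; loses to Weber, Ivanov, Hoang — 2 pairwise wins.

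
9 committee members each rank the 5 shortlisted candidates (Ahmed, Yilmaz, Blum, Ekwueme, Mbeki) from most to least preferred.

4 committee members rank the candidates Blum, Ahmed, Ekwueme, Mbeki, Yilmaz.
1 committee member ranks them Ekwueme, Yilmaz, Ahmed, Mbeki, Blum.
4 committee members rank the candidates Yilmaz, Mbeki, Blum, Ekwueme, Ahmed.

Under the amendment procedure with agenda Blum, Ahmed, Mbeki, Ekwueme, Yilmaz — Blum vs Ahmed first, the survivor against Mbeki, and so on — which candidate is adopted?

Round 1: Blum vs Ahmed — 8–1, Blum advances.
Round 2: Blum vs Mbeki — 4–5, Mbeki advances.
Round 3: Mbeki vs Ekwueme — 4–5, Ekwueme advances.
Round 4: Ekwueme vs Yilmaz — 5–4, Ekwueme advances.
Ekwueme survives the agenda.

Ekwueme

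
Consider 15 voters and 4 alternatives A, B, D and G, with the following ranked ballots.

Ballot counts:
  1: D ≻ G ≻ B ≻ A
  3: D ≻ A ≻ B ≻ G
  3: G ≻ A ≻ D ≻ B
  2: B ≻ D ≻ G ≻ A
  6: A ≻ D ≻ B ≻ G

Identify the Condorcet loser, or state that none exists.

G

Pairwise majorities:
A vs B: A, 12–3.
A vs D: 3+6 = 9 for A, 6 for D — A by 9–6.
A vs G: 9 to 6, A.
B–D: D 13–2.
B vs G: 11 to 4, B.
D vs G: 12 to 3, D.
G is beaten in every head-to-head and is the Condorcet loser.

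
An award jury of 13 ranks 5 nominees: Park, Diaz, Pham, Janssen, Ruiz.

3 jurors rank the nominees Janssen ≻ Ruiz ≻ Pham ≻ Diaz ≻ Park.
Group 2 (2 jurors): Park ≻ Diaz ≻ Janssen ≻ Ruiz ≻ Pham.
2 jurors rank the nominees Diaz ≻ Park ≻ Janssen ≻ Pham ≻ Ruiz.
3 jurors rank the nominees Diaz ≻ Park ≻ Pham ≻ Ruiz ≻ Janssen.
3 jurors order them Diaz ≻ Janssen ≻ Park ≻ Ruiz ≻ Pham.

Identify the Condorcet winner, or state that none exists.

Check each pair by majority over 13 ballots:
Park vs Diaz: Diaz wins 11–2.
Park vs Pham: Park preferred on 2+2+3+3 = 10 ballots; Park wins 10–3.
Park vs Janssen: 7 to 6, Park.
Park vs Ruiz: 10 to 3, Park.
Diaz vs Pham: 10 to 3, Diaz.
Diaz vs Janssen: 10 to 3, Diaz.
Diaz–Ruiz: Diaz 10–3.
Pham vs Janssen: Janssen, 10–3.
Pham vs Ruiz: 2+3 = 5 for Pham, 8 for Ruiz — Ruiz by 8–5.
Janssen vs Ruiz: 3+2+2+3 = 10 for Janssen, 3 for Ruiz — Janssen by 10–3.
Diaz defeats every rival head-to-head and is the Condorcet winner.

Diaz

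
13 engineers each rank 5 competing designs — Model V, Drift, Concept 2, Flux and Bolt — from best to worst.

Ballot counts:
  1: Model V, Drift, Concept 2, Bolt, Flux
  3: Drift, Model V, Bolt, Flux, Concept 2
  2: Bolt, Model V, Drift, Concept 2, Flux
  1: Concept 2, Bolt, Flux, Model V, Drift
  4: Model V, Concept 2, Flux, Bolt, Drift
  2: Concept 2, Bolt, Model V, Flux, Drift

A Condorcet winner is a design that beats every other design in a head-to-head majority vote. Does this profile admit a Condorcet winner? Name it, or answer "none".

Pairwise majorities:
Model V vs Drift: Model V is ranked higher on 1+2+1+4+2 = 10 ballots, Drift on 3. Model V wins 10–3.
Model V vs Concept 2: Model V is ranked higher on 1+3+2+4 = 10 ballots, Concept 2 on 3. Model V wins 10–3.
Model V–Flux: Model V 12–1.
Model V vs Bolt: Model V, 8–5.
Drift–Concept 2: Concept 2 7–6.
Drift vs Flux: Flux wins 7–6.
Drift vs Bolt: Drift is ranked higher on 1+3 = 4 ballots, Bolt on 9. Bolt wins 9–4.
Concept 2 vs Flux: Concept 2 preferred on 1+2+1+4+2 = 10 ballots; Concept 2 wins 10–3.
Concept 2 vs Bolt: Concept 2 wins 8–5.
Flux vs Bolt: Flux is ranked higher on 4 ballots, Bolt on 9. Bolt wins 9–4.
Model V defeats every rival head-to-head and is the Condorcet winner.

Model V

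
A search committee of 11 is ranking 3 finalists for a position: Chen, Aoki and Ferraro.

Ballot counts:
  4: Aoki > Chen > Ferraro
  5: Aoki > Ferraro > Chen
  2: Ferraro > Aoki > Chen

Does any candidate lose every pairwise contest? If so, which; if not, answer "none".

Pairwise majorities:
Chen vs Aoki: Chen preferred on 0 ballots; Aoki wins 11–0.
Chen vs Ferraro: 4 for Chen, 7 for Ferraro — Ferraro by 7–4.
Aoki vs Ferraro: Aoki is ranked higher on 4+5 = 9 ballots, Ferraro on 2. Aoki wins 9–2.
Only Chen has no wins; Chen is the Condorcet loser.

Chen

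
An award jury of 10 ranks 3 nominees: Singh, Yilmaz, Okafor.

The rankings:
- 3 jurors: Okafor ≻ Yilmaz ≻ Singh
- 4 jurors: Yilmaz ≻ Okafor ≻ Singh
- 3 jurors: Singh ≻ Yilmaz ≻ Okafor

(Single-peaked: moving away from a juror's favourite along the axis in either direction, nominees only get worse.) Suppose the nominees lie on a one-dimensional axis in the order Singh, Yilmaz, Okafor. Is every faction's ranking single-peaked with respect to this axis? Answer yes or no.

yes

Axis positions: Singh=1, Yilmaz=2, Okafor=3.
Faction 1 (peak Okafor at position 3): ranking walks positions 3-2-1, expanding outward from the peak — single-peaked.
Faction 2 (peak Yilmaz at position 2): ranking walks positions 2-3-1, expanding outward from the peak — single-peaked.
Faction 3 (peak Singh at position 1): ranking walks positions 1-2-3, expanding outward from the peak — single-peaked.
Every ranking is single-peaked on this axis.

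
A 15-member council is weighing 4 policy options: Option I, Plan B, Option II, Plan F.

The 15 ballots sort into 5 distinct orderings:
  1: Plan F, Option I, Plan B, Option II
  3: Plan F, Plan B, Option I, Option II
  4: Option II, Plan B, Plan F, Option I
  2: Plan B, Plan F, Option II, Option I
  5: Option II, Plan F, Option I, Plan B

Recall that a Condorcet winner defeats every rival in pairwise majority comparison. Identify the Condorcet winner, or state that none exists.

Pairwise majorities:
Option I–Plan B: Plan B 9–6.
Option I vs Option II: Option II wins 11–4.
Option I vs Plan F: Plan F wins 15–0.
Plan B–Option II: Option II 9–6.
Plan B vs Plan F: Plan F, 9–6.
Option II vs Plan F: Option II wins 9–6.
Option II wins every pairwise contest, so Option II is the Condorcet winner.

Option II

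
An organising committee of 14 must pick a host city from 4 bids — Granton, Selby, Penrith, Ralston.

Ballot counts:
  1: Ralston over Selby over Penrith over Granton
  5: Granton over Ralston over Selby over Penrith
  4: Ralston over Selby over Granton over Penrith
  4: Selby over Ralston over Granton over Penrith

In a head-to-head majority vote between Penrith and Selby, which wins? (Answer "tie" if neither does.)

Selby

No ballot ranks Penrith above Selby: 0.
Ballots ranking Selby above Penrith: 14 − 0 = 14.
Selby wins the head-to-head 14–0.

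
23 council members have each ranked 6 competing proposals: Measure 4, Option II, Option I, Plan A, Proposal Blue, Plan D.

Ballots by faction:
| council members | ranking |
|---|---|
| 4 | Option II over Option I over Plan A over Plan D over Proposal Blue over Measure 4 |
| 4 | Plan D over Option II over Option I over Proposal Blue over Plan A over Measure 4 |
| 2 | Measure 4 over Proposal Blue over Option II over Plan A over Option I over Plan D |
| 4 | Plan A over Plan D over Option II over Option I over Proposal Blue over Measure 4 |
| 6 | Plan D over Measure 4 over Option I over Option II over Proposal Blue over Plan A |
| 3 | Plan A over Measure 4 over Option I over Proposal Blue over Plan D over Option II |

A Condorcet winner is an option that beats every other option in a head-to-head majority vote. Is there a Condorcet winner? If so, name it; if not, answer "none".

Head-to-head results (23 council members):
Measure 4 vs Option II: Option II wins 12–11.
Measure 4–Option I: Option I 12–11.
Measure 4–Plan A: Plan A 15–8.
Measure 4 vs Proposal Blue: Proposal Blue wins 12–11.
Measure 4–Plan D: Plan D 18–5.
Option II–Option I: Option II 14–9.
Option II vs Plan A: Option II, 16–7.
Option II vs Proposal Blue: Option II wins 18–5.
Option II vs Plan D: Plan D, 17–6.
Option I–Plan A: Option I 14–9.
Option I vs Proposal Blue: Option I, 21–2.
Option I vs Plan D: Plan D wins 14–9.
Plan A vs Proposal Blue: Proposal Blue wins 12–11.
Plan A vs Plan D: Plan A, 13–10.
Proposal Blue vs Plan D: Plan D, 18–5.
Every option loses at least once (Measure 4 loses to Option II; Option II loses to Plan D; Option I loses to Option II; Plan A loses to Option II; Proposal Blue loses to Option II; Plan D loses to Plan A). The majority relation contains the cycle Option II > Plan A > Plan D > Option II, so there is no Condorcet winner.

none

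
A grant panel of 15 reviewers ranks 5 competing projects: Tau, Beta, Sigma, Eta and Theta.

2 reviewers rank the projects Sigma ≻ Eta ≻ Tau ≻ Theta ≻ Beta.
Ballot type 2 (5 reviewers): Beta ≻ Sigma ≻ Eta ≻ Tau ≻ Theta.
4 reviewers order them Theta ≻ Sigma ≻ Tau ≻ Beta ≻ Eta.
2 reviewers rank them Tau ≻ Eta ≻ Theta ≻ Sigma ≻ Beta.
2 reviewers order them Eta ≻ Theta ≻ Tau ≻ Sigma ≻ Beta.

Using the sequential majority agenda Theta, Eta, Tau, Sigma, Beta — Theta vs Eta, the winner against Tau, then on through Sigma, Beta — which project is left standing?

Round 1: Theta vs Eta — 4–11, Eta advances.
Round 2: Eta vs Tau — 9–6, Eta advances.
Round 3: Eta vs Sigma — 4–11, Sigma advances.
Round 4: Sigma vs Beta — 10–5, Sigma advances.
Sigma survives the agenda.

Sigma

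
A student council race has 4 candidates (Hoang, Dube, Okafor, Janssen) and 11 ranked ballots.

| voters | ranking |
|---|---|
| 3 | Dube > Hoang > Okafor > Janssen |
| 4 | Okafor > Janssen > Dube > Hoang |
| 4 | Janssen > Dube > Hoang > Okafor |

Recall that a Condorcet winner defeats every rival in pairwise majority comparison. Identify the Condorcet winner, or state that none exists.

Head-to-head results (11 voters):
Hoang vs Dube: 0 to 11, Dube.
Hoang vs Okafor: Hoang is ranked higher on 3+4 = 7 ballots, Okafor on 4. Hoang wins 7–4.
Hoang vs Janssen: 3 to 8, Janssen.
Dube vs Okafor: Dube is ranked higher on 3+4 = 7 ballots, Okafor on 4. Dube wins 7–4.
Dube vs Janssen: Dube preferred on 3 ballots; Janssen wins 8–3.
Okafor vs Janssen: Okafor preferred on 3+4 = 7 ballots; Okafor wins 7–4.
Each candidate drops at least one matchup (Hoang loses to Dube; Dube loses to Janssen; Okafor loses to Hoang; Janssen loses to Okafor); the cycle Hoang → Okafor → Janssen → Hoang rules out a Condorcet winner.

none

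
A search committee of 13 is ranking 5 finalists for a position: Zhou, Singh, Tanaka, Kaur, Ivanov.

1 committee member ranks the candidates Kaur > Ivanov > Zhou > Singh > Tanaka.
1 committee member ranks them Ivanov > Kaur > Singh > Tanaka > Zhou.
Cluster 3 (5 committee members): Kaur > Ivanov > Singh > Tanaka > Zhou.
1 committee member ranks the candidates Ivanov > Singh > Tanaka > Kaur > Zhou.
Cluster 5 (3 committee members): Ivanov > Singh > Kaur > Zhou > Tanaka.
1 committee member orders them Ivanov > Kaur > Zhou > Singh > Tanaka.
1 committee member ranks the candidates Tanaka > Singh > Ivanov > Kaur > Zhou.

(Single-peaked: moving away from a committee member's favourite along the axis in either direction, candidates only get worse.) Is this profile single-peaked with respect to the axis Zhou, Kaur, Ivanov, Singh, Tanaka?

Axis positions: Zhou=1, Kaur=2, Ivanov=3, Singh=4, Tanaka=5.
Cluster 1 (peak Kaur at position 2): ranking walks positions 2-3-1-4-5, expanding outward from the peak — single-peaked.
Cluster 2 (peak Ivanov at position 3): ranking walks positions 3-2-4-5-1, expanding outward from the peak — single-peaked.
Cluster 3 (peak Kaur at position 2): ranking walks positions 2-3-4-5-1, expanding outward from the peak — single-peaked.
Cluster 4 (peak Ivanov at position 3): ranking walks positions 3-4-5-2-1, expanding outward from the peak — single-peaked.
Cluster 5 (peak Ivanov at position 3): ranking walks positions 3-4-2-1-5, expanding outward from the peak — single-peaked.
Cluster 6 (peak Ivanov at position 3): ranking walks positions 3-2-1-4-5, expanding outward from the peak — single-peaked.
Cluster 7 (peak Tanaka at position 5): ranking walks positions 5-4-3-2-1, expanding outward from the peak — single-peaked.
Every ranking is single-peaked on this axis.

yes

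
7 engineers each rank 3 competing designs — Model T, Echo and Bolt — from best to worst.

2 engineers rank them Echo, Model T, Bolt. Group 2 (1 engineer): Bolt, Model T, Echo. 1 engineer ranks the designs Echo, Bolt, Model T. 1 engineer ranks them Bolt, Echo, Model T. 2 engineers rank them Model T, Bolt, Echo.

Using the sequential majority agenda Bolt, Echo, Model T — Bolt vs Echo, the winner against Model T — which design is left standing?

Round 1: Bolt vs Echo — 4–3, Bolt advances.
Round 2: Bolt vs Model T — 3–4, Model T advances.
The agenda winner is Model T.

Model T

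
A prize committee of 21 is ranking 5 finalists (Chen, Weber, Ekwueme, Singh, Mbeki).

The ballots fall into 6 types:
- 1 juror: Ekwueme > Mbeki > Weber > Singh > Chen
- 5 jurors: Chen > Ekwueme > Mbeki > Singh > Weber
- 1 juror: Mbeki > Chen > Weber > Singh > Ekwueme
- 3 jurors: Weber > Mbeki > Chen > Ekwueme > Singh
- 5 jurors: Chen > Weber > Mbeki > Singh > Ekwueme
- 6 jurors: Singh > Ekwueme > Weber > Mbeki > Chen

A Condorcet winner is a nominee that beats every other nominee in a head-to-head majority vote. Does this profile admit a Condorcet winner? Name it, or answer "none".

none

Check each pair by majority over 21 ballots:
Chen vs Weber: Chen preferred on 5+1+5 = 11 ballots; Chen wins 11–10.
Chen vs Ekwueme: Chen is ranked higher on 5+1+3+5 = 14 ballots, Ekwueme on 7. Chen wins 14–7.
Chen vs Singh: 14 to 7, Chen.
Chen vs Mbeki: Chen preferred on 5+5 = 10 ballots; Mbeki wins 11–10.
Weber vs Ekwueme: Weber preferred on 1+3+5 = 9 ballots; Ekwueme wins 12–9.
Weber vs Singh: Weber is ranked higher on 1+1+3+5 = 10 ballots, Singh on 11. Singh wins 11–10.
Weber vs Mbeki: 14 to 7, Weber.
Ekwueme vs Singh: Ekwueme is ranked higher on 1+5+3 = 9 ballots, Singh on 12. Singh wins 12–9.
Ekwueme vs Mbeki: Ekwueme is ranked higher on 1+5+6 = 12 ballots, Mbeki on 9. Ekwueme wins 12–9.
Singh vs Mbeki: Singh preferred on 6 ballots; Mbeki wins 15–6.
Each nominee drops at least one matchup (Chen loses to Mbeki; Weber loses to Chen; Ekwueme loses to Chen; Singh loses to Chen; Mbeki loses to Weber); the cycle Chen > Weber > Mbeki > Chen rules out a Condorcet winner.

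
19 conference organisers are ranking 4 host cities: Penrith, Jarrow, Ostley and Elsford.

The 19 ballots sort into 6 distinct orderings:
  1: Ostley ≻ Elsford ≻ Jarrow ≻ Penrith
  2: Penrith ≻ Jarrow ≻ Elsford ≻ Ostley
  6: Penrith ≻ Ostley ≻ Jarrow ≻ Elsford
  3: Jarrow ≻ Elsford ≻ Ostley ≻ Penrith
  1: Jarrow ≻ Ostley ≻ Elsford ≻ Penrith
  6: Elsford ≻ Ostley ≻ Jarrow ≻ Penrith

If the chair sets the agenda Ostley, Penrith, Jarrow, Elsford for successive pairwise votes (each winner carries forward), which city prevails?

Round 1: Ostley vs Penrith — 11–8, Ostley advances.
Round 2: Ostley vs Jarrow — 13–6, Ostley advances.
Round 3: Ostley vs Elsford — 8–11, Elsford advances.
The agenda winner is Elsford.

Elsford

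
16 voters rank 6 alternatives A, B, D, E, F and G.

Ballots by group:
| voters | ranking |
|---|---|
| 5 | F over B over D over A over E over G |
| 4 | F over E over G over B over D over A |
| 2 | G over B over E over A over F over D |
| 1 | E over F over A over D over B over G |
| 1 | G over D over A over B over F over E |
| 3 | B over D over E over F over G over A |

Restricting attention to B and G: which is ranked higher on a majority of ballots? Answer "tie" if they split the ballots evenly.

Ballots ranking B above G: 5 + 1 + 3 = 9.
Ballots ranking G above B: 16 − 9 = 7.
B wins the head-to-head 9–7.

B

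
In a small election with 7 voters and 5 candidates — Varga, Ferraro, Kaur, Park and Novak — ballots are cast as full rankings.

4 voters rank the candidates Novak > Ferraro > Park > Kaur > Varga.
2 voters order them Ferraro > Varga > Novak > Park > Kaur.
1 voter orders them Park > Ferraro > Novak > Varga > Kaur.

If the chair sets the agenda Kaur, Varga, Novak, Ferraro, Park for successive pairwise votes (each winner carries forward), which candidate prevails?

Novak

Round 1: Kaur vs Varga — 4–3, Kaur advances.
Round 2: Kaur vs Novak — 0–7, Novak advances.
Round 3: Novak vs Ferraro — 4–3, Novak advances.
Round 4: Novak vs Park — 6–1, Novak advances.
Novak survives the agenda.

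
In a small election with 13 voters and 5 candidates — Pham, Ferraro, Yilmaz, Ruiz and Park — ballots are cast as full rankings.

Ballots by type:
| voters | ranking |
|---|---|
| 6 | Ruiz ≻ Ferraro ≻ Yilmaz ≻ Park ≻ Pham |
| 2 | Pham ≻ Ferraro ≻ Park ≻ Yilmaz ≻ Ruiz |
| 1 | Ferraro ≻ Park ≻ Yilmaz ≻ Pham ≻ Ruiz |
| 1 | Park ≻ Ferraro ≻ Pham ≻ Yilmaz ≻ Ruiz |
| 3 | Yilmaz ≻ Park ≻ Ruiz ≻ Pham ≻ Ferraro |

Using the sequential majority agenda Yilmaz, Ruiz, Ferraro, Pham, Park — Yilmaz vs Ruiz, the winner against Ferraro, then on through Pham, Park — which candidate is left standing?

Ferraro

Round 1: Yilmaz vs Ruiz — 7–6, Yilmaz advances.
Round 2: Yilmaz vs Ferraro — 3–10, Ferraro advances.
Round 3: Ferraro vs Pham — 8–5, Ferraro advances.
Round 4: Ferraro vs Park — 9–4, Ferraro advances.
The agenda winner is Ferraro.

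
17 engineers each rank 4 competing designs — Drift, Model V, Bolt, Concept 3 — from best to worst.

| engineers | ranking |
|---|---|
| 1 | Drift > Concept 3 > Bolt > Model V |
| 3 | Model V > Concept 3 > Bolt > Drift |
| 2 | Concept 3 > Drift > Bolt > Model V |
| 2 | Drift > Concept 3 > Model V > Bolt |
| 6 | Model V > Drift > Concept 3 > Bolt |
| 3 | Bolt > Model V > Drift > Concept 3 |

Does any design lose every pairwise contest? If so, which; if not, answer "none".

Bolt

Pairwise majorities:
Drift vs Model V: Drift is ranked higher on 1+2+2 = 5 ballots, Model V on 12. Model V wins 12–5.
Drift–Bolt: Drift 11–6.
Drift vs Concept 3: Drift is ranked higher on 1+2+6+3 = 12 ballots, Concept 3 on 5. Drift wins 12–5.
Model V vs Bolt: 3+2+6 = 11 for Model V, 6 for Bolt — Model V by 11–6.
Model V vs Concept 3: 12 to 5, Model V.
Bolt vs Concept 3: 3 to 14, Concept 3.
Bolt is beaten in every head-to-head and is the Condorcet loser.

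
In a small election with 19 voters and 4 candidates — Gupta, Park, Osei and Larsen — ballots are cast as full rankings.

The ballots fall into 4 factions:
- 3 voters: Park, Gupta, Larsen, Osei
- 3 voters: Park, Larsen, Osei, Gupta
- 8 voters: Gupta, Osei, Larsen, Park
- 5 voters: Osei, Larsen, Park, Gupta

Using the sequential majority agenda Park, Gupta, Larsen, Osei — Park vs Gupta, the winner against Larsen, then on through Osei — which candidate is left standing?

Osei

Round 1: Park vs Gupta — 11–8, Park advances.
Round 2: Park vs Larsen — 6–13, Larsen advances.
Round 3: Larsen vs Osei — 6–13, Osei advances.
Osei survives the agenda.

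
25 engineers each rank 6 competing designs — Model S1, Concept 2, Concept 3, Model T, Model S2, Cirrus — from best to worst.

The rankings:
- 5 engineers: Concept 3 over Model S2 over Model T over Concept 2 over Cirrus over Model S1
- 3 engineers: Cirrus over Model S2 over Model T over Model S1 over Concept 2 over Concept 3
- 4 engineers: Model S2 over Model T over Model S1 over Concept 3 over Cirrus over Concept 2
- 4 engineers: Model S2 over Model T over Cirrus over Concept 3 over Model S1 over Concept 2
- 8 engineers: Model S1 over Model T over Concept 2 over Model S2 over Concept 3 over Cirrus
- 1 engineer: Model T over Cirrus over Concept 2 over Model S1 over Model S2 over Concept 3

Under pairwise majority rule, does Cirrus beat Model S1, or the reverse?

Ballots ranking Cirrus above Model S1: 5 + 3 + 4 + 1 = 13.
Ballots ranking Model S1 above Cirrus: 25 − 13 = 12.
Cirrus wins the head-to-head 13–12.

Cirrus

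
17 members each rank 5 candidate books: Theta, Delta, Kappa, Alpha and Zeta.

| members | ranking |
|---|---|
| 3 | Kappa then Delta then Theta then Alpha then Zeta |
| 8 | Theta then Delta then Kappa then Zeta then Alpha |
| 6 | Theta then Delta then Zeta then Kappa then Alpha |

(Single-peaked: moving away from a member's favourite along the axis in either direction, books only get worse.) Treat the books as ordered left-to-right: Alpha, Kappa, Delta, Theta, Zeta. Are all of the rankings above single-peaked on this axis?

Axis positions: Alpha=1, Kappa=2, Delta=3, Theta=4, Zeta=5.
Faction 1 (peak Kappa at position 2): ranking walks positions 2-3-4-1-5, expanding outward from the peak — single-peaked.
Faction 2 (peak Theta at position 4): ranking walks positions 4-3-2-5-1, expanding outward from the peak — single-peaked.
Faction 3 (peak Theta at position 4): ranking walks positions 4-3-5-2-1, expanding outward from the peak — single-peaked.
Every ranking is single-peaked on this axis.

yes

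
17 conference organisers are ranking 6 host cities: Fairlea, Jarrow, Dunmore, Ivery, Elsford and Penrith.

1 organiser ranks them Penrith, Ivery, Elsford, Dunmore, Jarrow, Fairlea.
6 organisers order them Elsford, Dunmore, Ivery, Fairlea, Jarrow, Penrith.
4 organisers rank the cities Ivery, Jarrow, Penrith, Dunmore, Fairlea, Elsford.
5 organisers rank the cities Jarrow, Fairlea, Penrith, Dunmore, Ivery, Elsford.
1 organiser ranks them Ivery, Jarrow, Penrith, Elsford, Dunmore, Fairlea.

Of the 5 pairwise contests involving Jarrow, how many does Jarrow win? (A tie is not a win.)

4

Jarrow against each rival (17 organisers):
Jarrow vs Fairlea: Jarrow is ranked higher on 1+4+5+1 = 11 ballots, Fairlea on 6. Jarrow wins 11–6.
Jarrow–Dunmore: Jarrow 10–7.
Jarrow vs Ivery: Ivery, 12–5.
Jarrow vs Elsford: 10 to 7, Jarrow.
Jarrow vs Penrith: 6+4+5+1 = 16 for Jarrow, 1 for Penrith — Jarrow by 16–1.
Jarrow beats Fairlea, Dunmore, Elsford, Penrith; loses to Ivery — 4 pairwise wins.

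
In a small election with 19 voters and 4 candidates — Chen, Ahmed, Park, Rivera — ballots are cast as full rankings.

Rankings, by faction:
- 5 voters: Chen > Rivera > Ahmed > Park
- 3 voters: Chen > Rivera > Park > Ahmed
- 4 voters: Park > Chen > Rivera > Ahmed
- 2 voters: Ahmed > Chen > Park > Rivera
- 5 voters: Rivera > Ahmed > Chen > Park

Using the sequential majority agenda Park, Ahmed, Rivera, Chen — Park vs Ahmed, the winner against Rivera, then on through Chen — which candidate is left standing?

Round 1: Park vs Ahmed — 7–12, Ahmed advances.
Round 2: Ahmed vs Rivera — 2–17, Rivera advances.
Round 3: Rivera vs Chen — 5–14, Chen advances.
The agenda winner is Chen.

Chen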